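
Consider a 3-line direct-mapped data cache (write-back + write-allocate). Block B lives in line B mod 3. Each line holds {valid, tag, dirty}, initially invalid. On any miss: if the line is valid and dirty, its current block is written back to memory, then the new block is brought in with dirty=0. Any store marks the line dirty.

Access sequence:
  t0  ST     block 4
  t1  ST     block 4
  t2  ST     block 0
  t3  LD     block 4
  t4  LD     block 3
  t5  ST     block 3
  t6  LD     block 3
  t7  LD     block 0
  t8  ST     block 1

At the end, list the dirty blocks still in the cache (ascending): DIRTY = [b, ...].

DIRTY = [1]

0: W B4 -> L1 miss  d=D]
1: W B4 -> L1 hit  d=D]
2: W B0 -> L0 miss  d=D]
3: R B4 -> L1 hit  d=D]
4: R B3 -> L0 miss wb->B0  d=-]
5: W B3 -> L0 hit  d=D]
6: R B3 -> L0 hit  d=D]
7: R B0 -> L0 miss wb->B3  d=-]
8: W B1 -> L1 miss wb->B4  d=D]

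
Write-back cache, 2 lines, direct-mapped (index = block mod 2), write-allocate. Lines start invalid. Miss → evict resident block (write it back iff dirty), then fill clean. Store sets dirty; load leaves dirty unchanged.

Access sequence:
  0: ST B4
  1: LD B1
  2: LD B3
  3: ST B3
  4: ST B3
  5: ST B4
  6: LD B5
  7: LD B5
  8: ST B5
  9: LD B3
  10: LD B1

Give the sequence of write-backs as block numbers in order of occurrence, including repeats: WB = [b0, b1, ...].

0: W B4 -> L0 miss  d=D]
1: R B1 -> L1 miss  d=-]
2: R B3 -> L1 miss  d=-]
3: W B3 -> L1 hit  d=D]
4: W B3 -> L1 hit  d=D]
5: W B4 -> L0 hit  d=D]
6: R B5 -> L1 miss wb->B3  d=-]
7: R B5 -> L1 hit  d=-]
8: W B5 -> L1 hit  d=D]
9: R B3 -> L1 miss wb->B5  d=-]
10: R B1 -> L1 miss  d=-]

WB = [3, 5]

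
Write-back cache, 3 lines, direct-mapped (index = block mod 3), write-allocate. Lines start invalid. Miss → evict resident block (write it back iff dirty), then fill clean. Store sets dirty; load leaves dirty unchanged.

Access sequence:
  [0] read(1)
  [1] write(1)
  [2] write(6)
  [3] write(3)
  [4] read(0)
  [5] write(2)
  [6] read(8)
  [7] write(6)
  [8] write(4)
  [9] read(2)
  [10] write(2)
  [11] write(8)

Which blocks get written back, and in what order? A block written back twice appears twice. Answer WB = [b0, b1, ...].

0: R B1 -> L1 miss  d=-]
1: W B1 -> L1 hit  d=D]
2: W B6 -> L0 miss  d=D]
3: W B3 -> L0 miss wb->B6  d=D]
4: R B0 -> L0 miss wb->B3  d=-]
5: W B2 -> L2 miss  d=D]
6: R B8 -> L2 miss wb->B2  d=-]
7: W B6 -> L0 miss  d=D]
8: W B4 -> L1 miss wb->B1  d=D]
9: R B2 -> L2 miss  d=-]
10: W B2 -> L2 hit  d=D]
11: W B8 -> L2 miss wb->B2  d=D]

WB = [6, 3, 2, 1, 2]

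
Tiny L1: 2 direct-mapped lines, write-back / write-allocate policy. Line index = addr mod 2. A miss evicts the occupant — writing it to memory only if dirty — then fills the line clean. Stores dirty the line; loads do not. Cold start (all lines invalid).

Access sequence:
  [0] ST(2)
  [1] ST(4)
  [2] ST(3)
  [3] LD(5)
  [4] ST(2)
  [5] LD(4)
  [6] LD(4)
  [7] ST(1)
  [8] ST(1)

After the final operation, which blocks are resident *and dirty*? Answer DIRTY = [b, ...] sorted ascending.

DIRTY = [1]

0: W B2 -> L0 miss  d=D]
1: W B4 -> L0 miss wb->B2  d=D]
2: W B3 -> L1 miss  d=D]
3: R B5 -> L1 miss wb->B3  d=-]
4: W B2 -> L0 miss wb->B4  d=D]
5: R B4 -> L0 miss wb->B2  d=-]
6: R B4 -> L0 hit  d=-]
7: W B1 -> L1 miss  d=D]
8: W B1 -> L1 hit  d=D]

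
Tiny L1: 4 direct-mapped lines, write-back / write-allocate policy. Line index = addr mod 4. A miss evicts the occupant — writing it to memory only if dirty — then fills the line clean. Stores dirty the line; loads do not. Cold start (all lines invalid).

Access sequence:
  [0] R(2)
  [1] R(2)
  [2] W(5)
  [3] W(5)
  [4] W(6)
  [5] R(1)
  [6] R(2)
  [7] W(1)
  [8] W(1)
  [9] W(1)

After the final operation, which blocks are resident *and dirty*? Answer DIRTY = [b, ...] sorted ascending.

DIRTY = [1]

  0 | R B2 → L2 miss [-]
  1 | R B2 → L2 hit [-]
  2 | W B5 → L1 miss [D]
  3 | W B5 → L1 hit [D]
  4 | W B6 → L2 miss [D]
  5 | R B1 → L1 miss wb→B5 [-]
  6 | R B2 → L2 miss wb→B6 [-]
  7 | W B1 → L1 hit [D]
  8 | W B1 → L1 hit [D]
  9 | W B1 → L1 hit [D]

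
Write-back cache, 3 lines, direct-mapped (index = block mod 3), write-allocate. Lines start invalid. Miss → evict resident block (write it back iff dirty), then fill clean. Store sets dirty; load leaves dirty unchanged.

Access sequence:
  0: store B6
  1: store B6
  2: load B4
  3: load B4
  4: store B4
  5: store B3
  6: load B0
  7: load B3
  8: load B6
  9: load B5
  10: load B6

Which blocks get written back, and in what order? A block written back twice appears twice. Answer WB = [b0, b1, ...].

  0 | W B6 → L0 miss [D]
  1 | W B6 → L0 hit [D]
  2 | R B4 → L1 miss [-]
  3 | R B4 → L1 hit [-]
  4 | W B4 → L1 hit [D]
  5 | W B3 → L0 miss wb→B6 [D]
  6 | R B0 → L0 miss wb→B3 [-]
  7 | R B3 → L0 miss [-]
  8 | R B6 → L0 miss [-]
  9 | R B5 → L2 miss [-]
  10 | R B6 → L0 hit [-]

WB = [6, 3]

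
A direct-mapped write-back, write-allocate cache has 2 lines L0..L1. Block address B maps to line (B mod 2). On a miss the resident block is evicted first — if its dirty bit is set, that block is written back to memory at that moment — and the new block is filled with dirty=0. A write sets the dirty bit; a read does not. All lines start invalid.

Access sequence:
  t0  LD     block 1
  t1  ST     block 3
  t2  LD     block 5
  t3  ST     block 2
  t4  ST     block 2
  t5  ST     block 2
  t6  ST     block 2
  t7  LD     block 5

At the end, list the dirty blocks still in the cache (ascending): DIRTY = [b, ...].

0: R B1 -> L1 miss  d=-]
1: W B3 -> L1 miss  d=D]
2: R B5 -> L1 miss wb->B3  d=-]
3: W B2 -> L0 miss  d=D]
4: W B2 -> L0 hit  d=D]
5: W B2 -> L0 hit  d=D]
6: W B2 -> L0 hit  d=D]
7: R B5 -> L1 hit  d=-]

DIRTY = [2]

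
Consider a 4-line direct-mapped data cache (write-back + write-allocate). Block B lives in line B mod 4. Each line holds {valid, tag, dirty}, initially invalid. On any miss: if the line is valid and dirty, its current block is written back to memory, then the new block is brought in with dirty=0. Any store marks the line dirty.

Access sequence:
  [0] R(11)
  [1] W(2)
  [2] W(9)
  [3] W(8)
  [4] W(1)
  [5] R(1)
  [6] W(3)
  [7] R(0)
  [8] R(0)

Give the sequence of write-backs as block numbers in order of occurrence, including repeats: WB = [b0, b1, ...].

0: R B11 -> L3 miss  d=-]
1: W B2 -> L2 miss  d=D]
2: W B9 -> L1 miss  d=D]
3: W B8 -> L0 miss  d=D]
4: W B1 -> L1 miss wb->B9  d=D]
5: R B1 -> L1 hit  d=D]
6: W B3 -> L3 miss  d=D]
7: R B0 -> L0 miss wb->B8  d=-]
8: R B0 -> L0 hit  d=-]

WB = [9, 8]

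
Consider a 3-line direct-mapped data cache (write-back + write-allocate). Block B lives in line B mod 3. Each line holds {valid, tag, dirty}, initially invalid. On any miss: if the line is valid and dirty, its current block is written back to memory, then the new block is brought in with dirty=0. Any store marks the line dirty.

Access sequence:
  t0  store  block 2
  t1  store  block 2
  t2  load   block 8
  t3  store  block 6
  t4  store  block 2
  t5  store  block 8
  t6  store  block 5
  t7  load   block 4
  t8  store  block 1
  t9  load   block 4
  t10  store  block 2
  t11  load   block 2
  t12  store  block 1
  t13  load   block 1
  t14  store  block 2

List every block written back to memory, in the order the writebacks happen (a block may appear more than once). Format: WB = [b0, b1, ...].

  0 | W B2 → L2 miss [D]
  1 | W B2 → L2 hit [D]
  2 | R B8 → L2 miss wb→B2 [-]
  3 | W B6 → L0 miss [D]
  4 | W B2 → L2 miss [D]
  5 | W B8 → L2 miss wb→B2 [D]
  6 | W B5 → L2 miss wb→B8 [D]
  7 | R B4 → L1 miss [-]
  8 | W B1 → L1 miss [D]
  9 | R B4 → L1 miss wb→B1 [-]
  10 | W B2 → L2 miss wb→B5 [D]
  11 | R B2 → L2 hit [D]
  12 | W B1 → L1 miss [D]
  13 | R B1 → L1 hit [D]
  14 | W B2 → L2 hit [D]

WB = [2, 2, 8, 1, 5]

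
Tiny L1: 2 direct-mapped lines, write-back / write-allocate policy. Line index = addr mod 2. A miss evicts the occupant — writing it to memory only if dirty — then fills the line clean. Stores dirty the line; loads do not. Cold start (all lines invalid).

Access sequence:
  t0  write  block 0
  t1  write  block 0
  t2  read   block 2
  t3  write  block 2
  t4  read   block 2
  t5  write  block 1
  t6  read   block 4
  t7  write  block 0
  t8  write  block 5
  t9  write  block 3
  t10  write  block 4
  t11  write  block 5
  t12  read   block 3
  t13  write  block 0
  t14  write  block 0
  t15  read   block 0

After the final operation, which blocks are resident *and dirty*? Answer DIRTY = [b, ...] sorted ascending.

DIRTY = [0]

0: W B0 → L0 miss [D]
1: W B0 → L0 hit [D]
2: R B2 → L0 miss wb→B0 [-]
3: W B2 → L0 hit [D]
4: R B2 → L0 hit [D]
5: W B1 → L1 miss [D]
6: R B4 → L0 miss wb→B2 [-]
7: W B0 → L0 miss [D]
8: W B5 → L1 miss wb→B1 [D]
9: W B3 → L1 miss wb→B5 [D]
10: W B4 → L0 miss wb→B0 [D]
11: W B5 → L1 miss wb→B3 [D]
12: R B3 → L1 miss wb→B5 [-]
13: W B0 → L0 miss wb→B4 [D]
14: W B0 → L0 hit [D]
15: R B0 → L0 hit [D]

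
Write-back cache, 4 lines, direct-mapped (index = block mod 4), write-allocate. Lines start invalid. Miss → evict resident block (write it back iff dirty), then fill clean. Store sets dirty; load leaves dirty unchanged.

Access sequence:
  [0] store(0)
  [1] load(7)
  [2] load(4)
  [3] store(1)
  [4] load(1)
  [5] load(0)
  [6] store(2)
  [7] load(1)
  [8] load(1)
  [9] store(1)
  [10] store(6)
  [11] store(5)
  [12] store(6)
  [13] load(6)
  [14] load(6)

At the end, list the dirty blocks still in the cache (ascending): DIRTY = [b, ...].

DIRTY = [5, 6]

0: W B0 -> L0 miss  d=D]
1: R B7 -> L3 miss  d=-]
2: R B4 -> L0 miss wb->B0  d=-]
3: W B1 -> L1 miss  d=D]
4: R B1 -> L1 hit  d=D]
5: R B0 -> L0 miss  d=-]
6: W B2 -> L2 miss  d=D]
7: R B1 -> L1 hit  d=D]
8: R B1 -> L1 hit  d=D]
9: W B1 -> L1 hit  d=D]
10: W B6 -> L2 miss wb->B2  d=D]
11: W B5 -> L1 miss wb->B1  d=D]
12: W B6 -> L2 hit  d=D]
13: R B6 -> L2 hit  d=D]
14: R B6 -> L2 hit  d=D]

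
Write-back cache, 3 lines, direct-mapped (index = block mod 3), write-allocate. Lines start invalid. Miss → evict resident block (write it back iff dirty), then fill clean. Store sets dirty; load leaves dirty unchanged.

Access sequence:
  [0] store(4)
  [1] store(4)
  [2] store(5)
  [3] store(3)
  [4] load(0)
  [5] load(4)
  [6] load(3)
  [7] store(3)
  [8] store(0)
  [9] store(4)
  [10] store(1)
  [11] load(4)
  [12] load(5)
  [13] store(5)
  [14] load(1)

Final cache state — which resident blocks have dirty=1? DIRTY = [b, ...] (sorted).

0: W B4 -> L1 miss  d=D]
1: W B4 -> L1 hit  d=D]
2: W B5 -> L2 miss  d=D]
3: W B3 -> L0 miss  d=D]
4: R B0 -> L0 miss wb->B3  d=-]
5: R B4 -> L1 hit  d=D]
6: R B3 -> L0 miss  d=-]
7: W B3 -> L0 hit  d=D]
8: W B0 -> L0 miss wb->B3  d=D]
9: W B4 -> L1 hit  d=D]
10: W B1 -> L1 miss wb->B4  d=D]
11: R B4 -> L1 miss wb->B1  d=-]
12: R B5 -> L2 hit  d=D]
13: W B5 -> L2 hit  d=D]
14: R B1 -> L1 miss  d=-]

DIRTY = [0, 5]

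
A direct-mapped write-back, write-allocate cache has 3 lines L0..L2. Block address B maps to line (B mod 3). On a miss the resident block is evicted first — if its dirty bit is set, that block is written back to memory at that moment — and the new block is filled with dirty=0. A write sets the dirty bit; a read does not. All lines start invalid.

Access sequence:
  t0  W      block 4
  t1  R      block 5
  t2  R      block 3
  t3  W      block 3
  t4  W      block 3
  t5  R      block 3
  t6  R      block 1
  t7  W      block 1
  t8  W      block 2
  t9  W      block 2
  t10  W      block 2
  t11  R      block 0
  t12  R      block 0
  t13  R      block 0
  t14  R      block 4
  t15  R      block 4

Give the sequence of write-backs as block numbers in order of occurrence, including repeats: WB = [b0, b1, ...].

WB = [4, 3, 1]

0: W B4 -> L1 miss  d=D]
1: R B5 -> L2 miss  d=-]
2: R B3 -> L0 miss  d=-]
3: W B3 -> L0 hit  d=D]
4: W B3 -> L0 hit  d=D]
5: R B3 -> L0 hit  d=D]
6: R B1 -> L1 miss wb->B4  d=-]
7: W B1 -> L1 hit  d=D]
8: W B2 -> L2 miss  d=D]
9: W B2 -> L2 hit  d=D]
10: W B2 -> L2 hit  d=D]
11: R B0 -> L0 miss wb->B3  d=-]
12: R B0 -> L0 hit  d=-]
13: R B0 -> L0 hit  d=-]
14: R B4 -> L1 miss wb->B1  d=-]
15: R B4 -> L1 hit  d=-]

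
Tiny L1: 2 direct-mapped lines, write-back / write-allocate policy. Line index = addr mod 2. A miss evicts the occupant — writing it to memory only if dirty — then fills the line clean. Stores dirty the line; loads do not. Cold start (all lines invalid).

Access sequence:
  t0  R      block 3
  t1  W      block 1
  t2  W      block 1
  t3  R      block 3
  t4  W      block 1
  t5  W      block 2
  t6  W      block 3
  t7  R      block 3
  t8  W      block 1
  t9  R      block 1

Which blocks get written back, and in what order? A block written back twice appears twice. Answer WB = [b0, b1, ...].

  0 | R B3 → L1 miss [-]
  1 | W B1 → L1 miss [D]
  2 | W B1 → L1 hit [D]
  3 | R B3 → L1 miss wb→B1 [-]
  4 | W B1 → L1 miss [D]
  5 | W B2 → L0 miss [D]
  6 | W B3 → L1 miss wb→B1 [D]
  7 | R B3 → L1 hit [D]
  8 | W B1 → L1 miss wb→B3 [D]
  9 | R B1 → L1 hit [D]

WB = [1, 1, 3]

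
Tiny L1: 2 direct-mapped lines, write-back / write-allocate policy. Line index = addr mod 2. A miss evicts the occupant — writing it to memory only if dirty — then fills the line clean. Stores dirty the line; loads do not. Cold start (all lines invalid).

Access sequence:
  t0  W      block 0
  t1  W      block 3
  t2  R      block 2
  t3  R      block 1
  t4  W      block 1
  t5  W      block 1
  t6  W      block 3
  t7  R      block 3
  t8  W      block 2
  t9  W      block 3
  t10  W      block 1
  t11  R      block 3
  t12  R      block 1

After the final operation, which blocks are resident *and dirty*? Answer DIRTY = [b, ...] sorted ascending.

DIRTY = [2]

0: W B0 -> L0 miss  d=D]
1: W B3 -> L1 miss  d=D]
2: R B2 -> L0 miss wb->B0  d=-]
3: R B1 -> L1 miss wb->B3  d=-]
4: W B1 -> L1 hit  d=D]
5: W B1 -> L1 hit  d=D]
6: W B3 -> L1 miss wb->B1  d=D]
7: R B3 -> L1 hit  d=D]
8: W B2 -> L0 hit  d=D]
9: W B3 -> L1 hit  d=D]
10: W B1 -> L1 miss wb->B3  d=D]
11: R B3 -> L1 miss wb->B1  d=-]
12: R B1 -> L1 miss  d=-]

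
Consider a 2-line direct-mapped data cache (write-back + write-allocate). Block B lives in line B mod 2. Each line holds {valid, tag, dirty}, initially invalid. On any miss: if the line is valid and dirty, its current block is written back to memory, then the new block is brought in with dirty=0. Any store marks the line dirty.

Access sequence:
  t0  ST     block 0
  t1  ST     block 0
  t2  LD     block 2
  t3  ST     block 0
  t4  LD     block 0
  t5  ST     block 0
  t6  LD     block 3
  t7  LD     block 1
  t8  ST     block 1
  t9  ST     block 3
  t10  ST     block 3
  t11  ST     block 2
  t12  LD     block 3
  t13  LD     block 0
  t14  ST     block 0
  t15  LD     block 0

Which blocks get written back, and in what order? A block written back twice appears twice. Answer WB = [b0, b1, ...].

  0 | W B0 → L0 miss [D]
  1 | W B0 → L0 hit [D]
  2 | R B2 → L0 miss wb→B0 [-]
  3 | W B0 → L0 miss [D]
  4 | R B0 → L0 hit [D]
  5 | W B0 → L0 hit [D]
  6 | R B3 → L1 miss [-]
  7 | R B1 → L1 miss [-]
  8 | W B1 → L1 hit [D]
  9 | W B3 → L1 miss wb→B1 [D]
  10 | W B3 → L1 hit [D]
  11 | W B2 → L0 miss wb→B0 [D]
  12 | R B3 → L1 hit [D]
  13 | R B0 → L0 miss wb→B2 [-]
  14 | W B0 → L0 hit [D]
  15 | R B0 → L0 hit [D]

WB = [0, 1, 0, 2]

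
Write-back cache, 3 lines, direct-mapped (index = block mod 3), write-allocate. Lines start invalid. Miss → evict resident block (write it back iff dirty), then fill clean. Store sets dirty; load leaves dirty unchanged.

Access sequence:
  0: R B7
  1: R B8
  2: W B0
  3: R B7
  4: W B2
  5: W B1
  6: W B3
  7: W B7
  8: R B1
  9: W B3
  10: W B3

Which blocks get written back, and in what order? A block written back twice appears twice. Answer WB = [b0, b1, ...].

0: R B7 -> L1 miss  d=-]
1: R B8 -> L2 miss  d=-]
2: W B0 -> L0 miss  d=D]
3: R B7 -> L1 hit  d=-]
4: W B2 -> L2 miss  d=D]
5: W B1 -> L1 miss  d=D]
6: W B3 -> L0 miss wb->B0  d=D]
7: W B7 -> L1 miss wb->B1  d=D]
8: R B1 -> L1 miss wb->B7  d=-]
9: W B3 -> L0 hit  d=D]
10: W B3 -> L0 hit  d=D]

WB = [0, 1, 7]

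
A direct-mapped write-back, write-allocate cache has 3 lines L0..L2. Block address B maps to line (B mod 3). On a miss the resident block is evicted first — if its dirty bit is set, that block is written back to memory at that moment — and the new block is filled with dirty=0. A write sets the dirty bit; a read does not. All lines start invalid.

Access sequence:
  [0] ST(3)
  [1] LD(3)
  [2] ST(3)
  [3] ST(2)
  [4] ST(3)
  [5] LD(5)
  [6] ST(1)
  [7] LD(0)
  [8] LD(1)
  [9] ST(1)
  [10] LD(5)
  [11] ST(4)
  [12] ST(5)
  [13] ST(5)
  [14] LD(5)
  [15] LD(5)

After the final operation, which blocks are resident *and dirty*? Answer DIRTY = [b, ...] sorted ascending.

DIRTY = [4, 5]

  0 | W B3 → L0 miss [D]
  1 | R B3 → L0 hit [D]
  2 | W B3 → L0 hit [D]
  3 | W B2 → L2 miss [D]
  4 | W B3 → L0 hit [D]
  5 | R B5 → L2 miss wb→B2 [-]
  6 | W B1 → L1 miss [D]
  7 | R B0 → L0 miss wb→B3 [-]
  8 | R B1 → L1 hit [D]
  9 | W B1 → L1 hit [D]
  10 | R B5 → L2 hit [-]
  11 | W B4 → L1 miss wb→B1 [D]
  12 | W B5 → L2 hit [D]
  13 | W B5 → L2 hit [D]
  14 | R B5 → L2 hit [D]
  15 | R B5 → L2 hit [D]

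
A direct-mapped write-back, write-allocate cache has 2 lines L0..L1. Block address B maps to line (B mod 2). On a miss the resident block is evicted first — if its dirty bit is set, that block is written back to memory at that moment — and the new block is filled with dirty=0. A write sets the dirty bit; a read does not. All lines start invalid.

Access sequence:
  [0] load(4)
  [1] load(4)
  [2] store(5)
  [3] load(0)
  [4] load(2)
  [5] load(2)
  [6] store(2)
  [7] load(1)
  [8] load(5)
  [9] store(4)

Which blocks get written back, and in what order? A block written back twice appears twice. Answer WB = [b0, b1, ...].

0: R B4 → L0 miss [-]
1: R B4 → L0 hit [-]
2: W B5 → L1 miss [D]
3: R B0 → L0 miss [-]
4: R B2 → L0 miss [-]
5: R B2 → L0 hit [-]
6: W B2 → L0 hit [D]
7: R B1 → L1 miss wb→B5 [-]
8: R B5 → L1 miss [-]
9: W B4 → L0 miss wb→B2 [D]

WB = [5, 2]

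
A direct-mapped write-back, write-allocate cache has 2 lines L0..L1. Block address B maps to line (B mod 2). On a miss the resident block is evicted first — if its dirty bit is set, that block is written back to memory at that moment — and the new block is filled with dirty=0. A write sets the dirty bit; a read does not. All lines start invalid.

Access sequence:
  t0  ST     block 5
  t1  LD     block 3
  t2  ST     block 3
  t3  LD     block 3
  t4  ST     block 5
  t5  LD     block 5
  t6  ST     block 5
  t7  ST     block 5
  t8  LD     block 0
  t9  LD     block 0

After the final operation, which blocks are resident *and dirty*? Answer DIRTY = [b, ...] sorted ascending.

DIRTY = [5]

  0 | W B5 → L1 miss [D]
  1 | R B3 → L1 miss wb→B5 [-]
  2 | W B3 → L1 hit [D]
  3 | R B3 → L1 hit [D]
  4 | W B5 → L1 miss wb→B3 [D]
  5 | R B5 → L1 hit [D]
  6 | W B5 → L1 hit [D]
  7 | W B5 → L1 hit [D]
  8 | R B0 → L0 miss [-]
  9 | R B0 → L0 hit [-]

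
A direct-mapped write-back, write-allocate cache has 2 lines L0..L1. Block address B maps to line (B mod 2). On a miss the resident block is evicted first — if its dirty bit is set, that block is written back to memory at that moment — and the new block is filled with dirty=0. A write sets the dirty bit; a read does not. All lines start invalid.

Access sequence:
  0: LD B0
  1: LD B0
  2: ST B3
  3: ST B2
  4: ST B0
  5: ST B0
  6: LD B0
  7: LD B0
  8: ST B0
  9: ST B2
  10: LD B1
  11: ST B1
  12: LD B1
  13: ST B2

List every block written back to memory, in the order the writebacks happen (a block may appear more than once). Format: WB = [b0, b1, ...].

0: R B0 -> L0 miss  d=-]
1: R B0 -> L0 hit  d=-]
2: W B3 -> L1 miss  d=D]
3: W B2 -> L0 miss  d=D]
4: W B0 -> L0 miss wb->B2  d=D]
5: W B0 -> L0 hit  d=D]
6: R B0 -> L0 hit  d=D]
7: R B0 -> L0 hit  d=D]
8: W B0 -> L0 hit  d=D]
9: W B2 -> L0 miss wb->B0  d=D]
10: R B1 -> L1 miss wb->B3  d=-]
11: W B1 -> L1 hit  d=D]
12: R B1 -> L1 hit  d=D]
13: W B2 -> L0 hit  d=D]

WB = [2, 0, 3]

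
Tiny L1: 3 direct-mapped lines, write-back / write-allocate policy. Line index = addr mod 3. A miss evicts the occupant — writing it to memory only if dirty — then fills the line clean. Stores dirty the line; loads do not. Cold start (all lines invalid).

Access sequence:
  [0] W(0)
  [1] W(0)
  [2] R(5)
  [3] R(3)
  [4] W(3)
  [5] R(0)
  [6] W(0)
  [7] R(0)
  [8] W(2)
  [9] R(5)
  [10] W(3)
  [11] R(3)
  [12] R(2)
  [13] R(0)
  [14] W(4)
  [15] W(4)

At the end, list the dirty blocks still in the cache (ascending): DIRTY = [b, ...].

  0 | W B0 → L0 miss [D]
  1 | W B0 → L0 hit [D]
  2 | R B5 → L2 miss [-]
  3 | R B3 → L0 miss wb→B0 [-]
  4 | W B3 → L0 hit [D]
  5 | R B0 → L0 miss wb→B3 [-]
  6 | W B0 → L0 hit [D]
  7 | R B0 → L0 hit [D]
  8 | W B2 → L2 miss [D]
  9 | R B5 → L2 miss wb→B2 [-]
  10 | W B3 → L0 miss wb→B0 [D]
  11 | R B3 → L0 hit [D]
  12 | R B2 → L2 miss [-]
  13 | R B0 → L0 miss wb→B3 [-]
  14 | W B4 → L1 miss [D]
  15 | W B4 → L1 hit [D]

DIRTY = [4]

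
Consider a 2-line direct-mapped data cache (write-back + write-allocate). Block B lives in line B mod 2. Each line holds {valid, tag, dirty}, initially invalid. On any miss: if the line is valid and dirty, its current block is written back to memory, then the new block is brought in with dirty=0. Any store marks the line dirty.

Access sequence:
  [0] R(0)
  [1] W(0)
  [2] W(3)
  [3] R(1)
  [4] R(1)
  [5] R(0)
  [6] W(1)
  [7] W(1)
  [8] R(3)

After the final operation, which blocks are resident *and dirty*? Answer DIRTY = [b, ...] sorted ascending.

DIRTY = [0]

0: R B0 → L0 miss [-]
1: W B0 → L0 hit [D]
2: W B3 → L1 miss [D]
3: R B1 → L1 miss wb→B3 [-]
4: R B1 → L1 hit [-]
5: R B0 → L0 hit [D]
6: W B1 → L1 hit [D]
7: W B1 → L1 hit [D]
8: R B3 → L1 miss wb→B1 [-]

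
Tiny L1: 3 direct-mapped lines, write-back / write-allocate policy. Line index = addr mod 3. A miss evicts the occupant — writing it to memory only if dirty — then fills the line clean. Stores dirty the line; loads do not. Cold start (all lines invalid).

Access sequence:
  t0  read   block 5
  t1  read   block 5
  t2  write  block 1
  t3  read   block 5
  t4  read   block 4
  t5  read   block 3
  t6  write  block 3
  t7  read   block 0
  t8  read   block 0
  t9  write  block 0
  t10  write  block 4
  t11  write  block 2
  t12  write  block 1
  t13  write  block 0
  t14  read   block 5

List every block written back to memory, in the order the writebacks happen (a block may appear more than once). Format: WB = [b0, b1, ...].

WB = [1, 3, 4, 2]

0: R B5 → L2 miss [-]
1: R B5 → L2 hit [-]
2: W B1 → L1 miss [D]
3: R B5 → L2 hit [-]
4: R B4 → L1 miss wb→B1 [-]
5: R B3 → L0 miss [-]
6: W B3 → L0 hit [D]
7: R B0 → L0 miss wb→B3 [-]
8: R B0 → L0 hit [-]
9: W B0 → L0 hit [D]
10: W B4 → L1 hit [D]
11: W B2 → L2 miss [D]
12: W B1 → L1 miss wb→B4 [D]
13: W B0 → L0 hit [D]
14: R B5 → L2 miss wb→B2 [-]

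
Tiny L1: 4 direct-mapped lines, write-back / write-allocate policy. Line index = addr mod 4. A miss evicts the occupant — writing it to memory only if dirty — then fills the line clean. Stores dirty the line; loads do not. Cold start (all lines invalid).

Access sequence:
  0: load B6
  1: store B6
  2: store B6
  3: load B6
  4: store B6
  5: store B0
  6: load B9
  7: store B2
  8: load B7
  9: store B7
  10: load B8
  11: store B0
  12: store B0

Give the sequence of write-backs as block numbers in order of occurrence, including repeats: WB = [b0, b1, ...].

WB = [6, 0]

0: R B6 -> L2 miss  d=-]
1: W B6 -> L2 hit  d=D]
2: W B6 -> L2 hit  d=D]
3: R B6 -> L2 hit  d=D]
4: W B6 -> L2 hit  d=D]
5: W B0 -> L0 miss  d=D]
6: R B9 -> L1 miss  d=-]
7: W B2 -> L2 miss wb->B6  d=D]
8: R B7 -> L3 miss  d=-]
9: W B7 -> L3 hit  d=D]
10: R B8 -> L0 miss wb->B0  d=-]
11: W B0 -> L0 miss  d=D]
12: W B0 -> L0 hit  d=D]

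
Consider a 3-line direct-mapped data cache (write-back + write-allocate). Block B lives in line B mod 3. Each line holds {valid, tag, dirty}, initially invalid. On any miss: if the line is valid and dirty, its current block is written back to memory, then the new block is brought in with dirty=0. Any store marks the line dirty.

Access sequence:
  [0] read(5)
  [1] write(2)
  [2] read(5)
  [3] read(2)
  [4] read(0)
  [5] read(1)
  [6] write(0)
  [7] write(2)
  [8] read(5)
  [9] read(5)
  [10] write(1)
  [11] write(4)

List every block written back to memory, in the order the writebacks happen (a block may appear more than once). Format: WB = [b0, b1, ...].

WB = [2, 2, 1]

  0 | R B5 → L2 miss [-]
  1 | W B2 → L2 miss [D]
  2 | R B5 → L2 miss wb→B2 [-]
  3 | R B2 → L2 miss [-]
  4 | R B0 → L0 miss [-]
  5 | R B1 → L1 miss [-]
  6 | W B0 → L0 hit [D]
  7 | W B2 → L2 hit [D]
  8 | R B5 → L2 miss wb→B2 [-]
  9 | R B5 → L2 hit [-]
  10 | W B1 → L1 hit [D]
  11 | W B4 → L1 miss wb→B1 [D]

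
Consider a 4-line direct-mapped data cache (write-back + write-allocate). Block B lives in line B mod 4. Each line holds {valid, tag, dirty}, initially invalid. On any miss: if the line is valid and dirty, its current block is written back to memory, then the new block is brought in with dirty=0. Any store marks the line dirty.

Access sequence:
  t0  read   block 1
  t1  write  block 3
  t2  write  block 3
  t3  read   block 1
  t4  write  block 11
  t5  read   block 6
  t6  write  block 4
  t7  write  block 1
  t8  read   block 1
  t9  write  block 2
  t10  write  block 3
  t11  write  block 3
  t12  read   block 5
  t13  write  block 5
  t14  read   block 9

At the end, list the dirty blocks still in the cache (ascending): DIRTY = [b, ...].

  0 | R B1 → L1 miss [-]
  1 | W B3 → L3 miss [D]
  2 | W B3 → L3 hit [D]
  3 | R B1 → L1 hit [-]
  4 | W B11 → L3 miss wb→B3 [D]
  5 | R B6 → L2 miss [-]
  6 | W B4 → L0 miss [D]
  7 | W B1 → L1 hit [D]
  8 | R B1 → L1 hit [D]
  9 | W B2 → L2 miss [D]
  10 | W B3 → L3 miss wb→B11 [D]
  11 | W B3 → L3 hit [D]
  12 | R B5 → L1 miss wb→B1 [-]
  13 | W B5 → L1 hit [D]
  14 | R B9 → L1 miss wb→B5 [-]

DIRTY = [2, 3, 4]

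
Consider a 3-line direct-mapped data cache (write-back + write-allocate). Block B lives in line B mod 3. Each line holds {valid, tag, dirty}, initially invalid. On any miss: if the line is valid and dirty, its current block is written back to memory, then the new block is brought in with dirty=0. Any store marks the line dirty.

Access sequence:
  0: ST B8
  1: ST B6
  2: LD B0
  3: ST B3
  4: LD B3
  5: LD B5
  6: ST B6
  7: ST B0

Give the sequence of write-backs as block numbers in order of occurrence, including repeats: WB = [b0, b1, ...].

WB = [6, 8, 3, 6]

0: W B8 → L2 miss [D]
1: W B6 → L0 miss [D]
2: R B0 → L0 miss wb→B6 [-]
3: W B3 → L0 miss [D]
4: R B3 → L0 hit [D]
5: R B5 → L2 miss wb→B8 [-]
6: W B6 → L0 miss wb→B3 [D]
7: W B0 → L0 miss wb→B6 [D]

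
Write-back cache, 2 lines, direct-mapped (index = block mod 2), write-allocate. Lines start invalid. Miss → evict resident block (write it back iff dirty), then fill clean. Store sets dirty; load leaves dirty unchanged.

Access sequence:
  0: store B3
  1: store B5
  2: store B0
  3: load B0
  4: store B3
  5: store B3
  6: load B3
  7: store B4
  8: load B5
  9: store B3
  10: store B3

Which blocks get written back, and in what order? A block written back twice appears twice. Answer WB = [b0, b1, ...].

0: W B3 -> L1 miss  d=D]
1: W B5 -> L1 miss wb->B3  d=D]
2: W B0 -> L0 miss  d=D]
3: R B0 -> L0 hit  d=D]
4: W B3 -> L1 miss wb->B5  d=D]
5: W B3 -> L1 hit  d=D]
6: R B3 -> L1 hit  d=D]
7: W B4 -> L0 miss wb->B0  d=D]
8: R B5 -> L1 miss wb->B3  d=-]
9: W B3 -> L1 miss  d=D]
10: W B3 -> L1 hit  d=D]

WB = [3, 5, 0, 3]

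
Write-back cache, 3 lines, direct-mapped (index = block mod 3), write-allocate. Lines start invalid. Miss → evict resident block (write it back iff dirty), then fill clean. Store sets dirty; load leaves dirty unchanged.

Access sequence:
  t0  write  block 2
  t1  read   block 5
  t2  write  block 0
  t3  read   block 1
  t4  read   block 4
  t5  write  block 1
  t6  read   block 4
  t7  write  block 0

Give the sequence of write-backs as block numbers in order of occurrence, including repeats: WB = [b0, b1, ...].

0: W B2 -> L2 miss  d=D]
1: R B5 -> L2 miss wb->B2  d=-]
2: W B0 -> L0 miss  d=D]
3: R B1 -> L1 miss  d=-]
4: R B4 -> L1 miss  d=-]
5: W B1 -> L1 miss  d=D]
6: R B4 -> L1 miss wb->B1  d=-]
7: W B0 -> L0 hit  d=D]

WB = [2, 1]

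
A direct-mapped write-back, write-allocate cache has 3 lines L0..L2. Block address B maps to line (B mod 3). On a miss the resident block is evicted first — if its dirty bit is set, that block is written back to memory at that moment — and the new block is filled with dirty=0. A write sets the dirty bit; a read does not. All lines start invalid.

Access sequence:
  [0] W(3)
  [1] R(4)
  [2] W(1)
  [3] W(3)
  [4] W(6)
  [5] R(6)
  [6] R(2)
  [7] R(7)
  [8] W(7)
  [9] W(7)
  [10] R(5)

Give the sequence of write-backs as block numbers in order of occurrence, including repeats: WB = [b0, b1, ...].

  0 | W B3 → L0 miss [D]
  1 | R B4 → L1 miss [-]
  2 | W B1 → L1 miss [D]
  3 | W B3 → L0 hit [D]
  4 | W B6 → L0 miss wb→B3 [D]
  5 | R B6 → L0 hit [D]
  6 | R B2 → L2 miss [-]
  7 | R B7 → L1 miss wb→B1 [-]
  8 | W B7 → L1 hit [D]
  9 | W B7 → L1 hit [D]
  10 | R B5 → L2 miss [-]

WB = [3, 1]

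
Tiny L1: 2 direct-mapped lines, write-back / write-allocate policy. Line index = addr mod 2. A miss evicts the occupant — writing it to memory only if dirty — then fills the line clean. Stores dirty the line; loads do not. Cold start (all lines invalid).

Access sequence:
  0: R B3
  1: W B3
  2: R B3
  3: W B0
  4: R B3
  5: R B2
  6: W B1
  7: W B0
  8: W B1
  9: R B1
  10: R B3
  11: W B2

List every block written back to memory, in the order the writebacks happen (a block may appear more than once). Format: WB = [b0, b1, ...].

0: R B3 -> L1 miss  d=-]
1: W B3 -> L1 hit  d=D]
2: R B3 -> L1 hit  d=D]
3: W B0 -> L0 miss  d=D]
4: R B3 -> L1 hit  d=D]
5: R B2 -> L0 miss wb->B0  d=-]
6: W B1 -> L1 miss wb->B3  d=D]
7: W B0 -> L0 miss  d=D]
8: W B1 -> L1 hit  d=D]
9: R B1 -> L1 hit  d=D]
10: R B3 -> L1 miss wb->B1  d=-]
11: W B2 -> L0 miss wb->B0  d=D]

WB = [0, 3, 1, 0]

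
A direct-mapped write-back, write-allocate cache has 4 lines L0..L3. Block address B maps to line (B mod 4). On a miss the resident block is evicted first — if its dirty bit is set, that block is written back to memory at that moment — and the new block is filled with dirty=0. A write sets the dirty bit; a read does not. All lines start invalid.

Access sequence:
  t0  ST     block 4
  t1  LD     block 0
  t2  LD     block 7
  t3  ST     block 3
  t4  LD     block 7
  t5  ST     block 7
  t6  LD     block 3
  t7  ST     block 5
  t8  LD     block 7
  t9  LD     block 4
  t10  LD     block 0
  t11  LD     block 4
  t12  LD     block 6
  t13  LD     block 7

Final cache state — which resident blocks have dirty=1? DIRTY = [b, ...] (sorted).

0: W B4 -> L0 miss  d=D]
1: R B0 -> L0 miss wb->B4  d=-]
2: R B7 -> L3 miss  d=-]
3: W B3 -> L3 miss  d=D]
4: R B7 -> L3 miss wb->B3  d=-]
5: W B7 -> L3 hit  d=D]
6: R B3 -> L3 miss wb->B7  d=-]
7: W B5 -> L1 miss  d=D]
8: R B7 -> L3 miss  d=-]
9: R B4 -> L0 miss  d=-]
10: R B0 -> L0 miss  d=-]
11: R B4 -> L0 miss  d=-]
12: R B6 -> L2 miss  d=-]
13: R B7 -> L3 hit  d=-]

DIRTY = [5]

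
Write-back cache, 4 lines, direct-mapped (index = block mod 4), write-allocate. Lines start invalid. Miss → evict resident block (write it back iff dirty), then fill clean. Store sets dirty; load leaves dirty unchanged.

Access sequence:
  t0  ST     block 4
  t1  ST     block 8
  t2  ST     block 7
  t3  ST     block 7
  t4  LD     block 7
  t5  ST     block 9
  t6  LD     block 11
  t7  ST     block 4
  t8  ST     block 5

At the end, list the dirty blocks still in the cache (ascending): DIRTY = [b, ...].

DIRTY = [4, 5]

0: W B4 → L0 miss [D]
1: W B8 → L0 miss wb→B4 [D]
2: W B7 → L3 miss [D]
3: W B7 → L3 hit [D]
4: R B7 → L3 hit [D]
5: W B9 → L1 miss [D]
6: R B11 → L3 miss wb→B7 [-]
7: W B4 → L0 miss wb→B8 [D]
8: W B5 → L1 miss wb→B9 [D]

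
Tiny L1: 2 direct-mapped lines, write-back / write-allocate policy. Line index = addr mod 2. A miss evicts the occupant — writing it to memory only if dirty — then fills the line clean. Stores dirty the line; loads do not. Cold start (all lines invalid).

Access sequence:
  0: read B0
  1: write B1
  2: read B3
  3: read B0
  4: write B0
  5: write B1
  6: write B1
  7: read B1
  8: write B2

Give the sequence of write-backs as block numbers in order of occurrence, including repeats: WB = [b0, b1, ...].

  0 | R B0 → L0 miss [-]
  1 | W B1 → L1 miss [D]
  2 | R B3 → L1 miss wb→B1 [-]
  3 | R B0 → L0 hit [-]
  4 | W B0 → L0 hit [D]
  5 | W B1 → L1 miss [D]
  6 | W B1 → L1 hit [D]
  7 | R B1 → L1 hit [D]
  8 | W B2 → L0 miss wb→B0 [D]

WB = [1, 0]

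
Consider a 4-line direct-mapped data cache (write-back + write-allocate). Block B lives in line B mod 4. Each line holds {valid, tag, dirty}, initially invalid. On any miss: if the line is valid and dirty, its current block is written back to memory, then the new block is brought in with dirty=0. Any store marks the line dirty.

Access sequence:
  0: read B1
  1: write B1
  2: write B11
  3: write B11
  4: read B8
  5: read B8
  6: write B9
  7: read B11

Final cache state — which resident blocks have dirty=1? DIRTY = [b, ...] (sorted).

0: R B1 -> L1 miss  d=-]
1: W B1 -> L1 hit  d=D]
2: W B11 -> L3 miss  d=D]
3: W B11 -> L3 hit  d=D]
4: R B8 -> L0 miss  d=-]
5: R B8 -> L0 hit  d=-]
6: W B9 -> L1 miss wb->B1  d=D]
7: R B11 -> L3 hit  d=D]

DIRTY = [9, 11]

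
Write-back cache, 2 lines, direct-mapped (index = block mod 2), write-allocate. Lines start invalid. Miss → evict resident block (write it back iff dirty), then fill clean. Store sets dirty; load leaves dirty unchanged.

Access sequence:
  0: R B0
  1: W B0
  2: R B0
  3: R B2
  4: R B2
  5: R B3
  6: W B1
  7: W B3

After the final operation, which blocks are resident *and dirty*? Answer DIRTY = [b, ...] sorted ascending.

DIRTY = [3]

  0 | R B0 → L0 miss [-]
  1 | W B0 → L0 hit [D]
  2 | R B0 → L0 hit [D]
  3 | R B2 → L0 miss wb→B0 [-]
  4 | R B2 → L0 hit [-]
  5 | R B3 → L1 miss [-]
  6 | W B1 → L1 miss [D]
  7 | W B3 → L1 miss wb→B1 [D]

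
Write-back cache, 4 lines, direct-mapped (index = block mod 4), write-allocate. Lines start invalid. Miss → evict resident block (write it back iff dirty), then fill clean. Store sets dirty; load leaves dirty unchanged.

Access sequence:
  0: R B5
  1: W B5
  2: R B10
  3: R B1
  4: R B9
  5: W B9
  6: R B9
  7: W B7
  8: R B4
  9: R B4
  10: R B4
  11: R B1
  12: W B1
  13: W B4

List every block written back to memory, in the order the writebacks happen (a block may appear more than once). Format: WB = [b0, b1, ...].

WB = [5, 9]

0: R B5 -> L1 miss  d=-]
1: W B5 -> L1 hit  d=D]
2: R B10 -> L2 miss  d=-]
3: R B1 -> L1 miss wb->B5  d=-]
4: R B9 -> L1 miss  d=-]
5: W B9 -> L1 hit  d=D]
6: R B9 -> L1 hit  d=D]
7: W B7 -> L3 miss  d=D]
8: R B4 -> L0 miss  d=-]
9: R B4 -> L0 hit  d=-]
10: R B4 -> L0 hit  d=-]
11: R B1 -> L1 miss wb->B9  d=-]
12: W B1 -> L1 hit  d=D]
13: W B4 -> L0 hit  d=D]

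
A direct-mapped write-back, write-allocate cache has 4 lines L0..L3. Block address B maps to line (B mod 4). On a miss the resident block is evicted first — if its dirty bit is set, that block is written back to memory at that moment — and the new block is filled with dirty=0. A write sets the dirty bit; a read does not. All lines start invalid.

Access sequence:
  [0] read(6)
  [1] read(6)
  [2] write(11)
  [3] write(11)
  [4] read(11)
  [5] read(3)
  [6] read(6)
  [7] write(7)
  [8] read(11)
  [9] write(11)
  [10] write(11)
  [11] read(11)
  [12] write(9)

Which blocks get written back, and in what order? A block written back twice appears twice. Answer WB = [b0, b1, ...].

WB = [11, 7]

0: R B6 → L2 miss [-]
1: R B6 → L2 hit [-]
2: W B11 → L3 miss [D]
3: W B11 → L3 hit [D]
4: R B11 → L3 hit [D]
5: R B3 → L3 miss wb→B11 [-]
6: R B6 → L2 hit [-]
7: W B7 → L3 miss [D]
8: R B11 → L3 miss wb→B7 [-]
9: W B11 → L3 hit [D]
10: W B11 → L3 hit [D]
11: R B11 → L3 hit [D]
12: W B9 → L1 miss [D]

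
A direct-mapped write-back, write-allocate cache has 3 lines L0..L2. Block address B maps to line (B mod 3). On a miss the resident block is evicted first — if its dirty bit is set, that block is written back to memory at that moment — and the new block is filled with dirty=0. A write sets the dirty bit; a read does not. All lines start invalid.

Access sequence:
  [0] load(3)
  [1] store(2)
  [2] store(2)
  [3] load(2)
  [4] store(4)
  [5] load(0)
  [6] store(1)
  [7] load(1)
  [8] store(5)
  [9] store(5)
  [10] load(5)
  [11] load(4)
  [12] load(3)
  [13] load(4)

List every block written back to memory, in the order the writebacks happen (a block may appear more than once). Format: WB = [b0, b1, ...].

WB = [4, 2, 1]

0: R B3 -> L0 miss  d=-]
1: W B2 -> L2 miss  d=D]
2: W B2 -> L2 hit  d=D]
3: R B2 -> L2 hit  d=D]
4: W B4 -> L1 miss  d=D]
5: R B0 -> L0 miss  d=-]
6: W B1 -> L1 miss wb->B4  d=D]
7: R B1 -> L1 hit  d=D]
8: W B5 -> L2 miss wb->B2  d=D]
9: W B5 -> L2 hit  d=D]
10: R B5 -> L2 hit  d=D]
11: R B4 -> L1 miss wb->B1  d=-]
12: R B3 -> L0 miss  d=-]
13: R B4 -> L1 hit  d=-]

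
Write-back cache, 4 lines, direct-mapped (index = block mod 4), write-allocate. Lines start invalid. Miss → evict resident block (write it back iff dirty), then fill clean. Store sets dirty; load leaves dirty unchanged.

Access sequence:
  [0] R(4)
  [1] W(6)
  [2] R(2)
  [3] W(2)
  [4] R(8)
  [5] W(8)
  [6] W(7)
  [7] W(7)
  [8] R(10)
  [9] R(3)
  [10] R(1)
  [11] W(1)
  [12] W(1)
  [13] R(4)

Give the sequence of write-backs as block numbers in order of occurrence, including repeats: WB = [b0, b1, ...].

0: R B4 → L0 miss [-]
1: W B6 → L2 miss [D]
2: R B2 → L2 miss wb→B6 [-]
3: W B2 → L2 hit [D]
4: R B8 → L0 miss [-]
5: W B8 → L0 hit [D]
6: W B7 → L3 miss [D]
7: W B7 → L3 hit [D]
8: R B10 → L2 miss wb→B2 [-]
9: R B3 → L3 miss wb→B7 [-]
10: R B1 → L1 miss [-]
11: W B1 → L1 hit [D]
12: W B1 → L1 hit [D]
13: R B4 → L0 miss wb→B8 [-]

WB = [6, 2, 7, 8]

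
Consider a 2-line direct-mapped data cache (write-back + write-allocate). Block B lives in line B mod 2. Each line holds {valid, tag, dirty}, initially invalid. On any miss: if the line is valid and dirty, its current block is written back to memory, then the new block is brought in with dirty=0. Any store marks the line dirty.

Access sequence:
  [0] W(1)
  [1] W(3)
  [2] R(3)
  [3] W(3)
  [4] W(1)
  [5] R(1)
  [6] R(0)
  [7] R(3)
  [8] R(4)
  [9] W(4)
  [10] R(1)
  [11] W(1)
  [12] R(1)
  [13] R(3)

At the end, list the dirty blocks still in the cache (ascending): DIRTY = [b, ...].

0: W B1 → L1 miss [D]
1: W B3 → L1 miss wb→B1 [D]
2: R B3 → L1 hit [D]
3: W B3 → L1 hit [D]
4: W B1 → L1 miss wb→B3 [D]
5: R B1 → L1 hit [D]
6: R B0 → L0 miss [-]
7: R B3 → L1 miss wb→B1 [-]
8: R B4 → L0 miss [-]
9: W B4 → L0 hit [D]
10: R B1 → L1 miss [-]
11: W B1 → L1 hit [D]
12: R B1 → L1 hit [D]
13: R B3 → L1 miss wb→B1 [-]

DIRTY = [4]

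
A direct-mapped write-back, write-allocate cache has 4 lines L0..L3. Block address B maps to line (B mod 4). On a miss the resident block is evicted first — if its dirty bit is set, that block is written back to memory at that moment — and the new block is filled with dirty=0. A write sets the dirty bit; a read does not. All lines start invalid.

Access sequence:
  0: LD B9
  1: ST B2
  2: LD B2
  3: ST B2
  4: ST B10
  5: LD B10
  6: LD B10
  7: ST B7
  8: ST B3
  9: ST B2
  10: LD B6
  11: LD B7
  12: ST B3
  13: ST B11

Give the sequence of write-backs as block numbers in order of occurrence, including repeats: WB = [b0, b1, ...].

WB = [2, 7, 10, 2, 3, 3]

0: R B9 -> L1 miss  d=-]
1: W B2 -> L2 miss  d=D]
2: R B2 -> L2 hit  d=D]
3: W B2 -> L2 hit  d=D]
4: W B10 -> L2 miss wb->B2  d=D]
5: R B10 -> L2 hit  d=D]
6: R B10 -> L2 hit  d=D]
7: W B7 -> L3 miss  d=D]
8: W B3 -> L3 miss wb->B7  d=D]
9: W B2 -> L2 miss wb->B10  d=D]
10: R B6 -> L2 miss wb->B2  d=-]
11: R B7 -> L3 miss wb->B3  d=-]
12: W B3 -> L3 miss  d=D]
13: W B11 -> L3 miss wb->B3  d=D]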